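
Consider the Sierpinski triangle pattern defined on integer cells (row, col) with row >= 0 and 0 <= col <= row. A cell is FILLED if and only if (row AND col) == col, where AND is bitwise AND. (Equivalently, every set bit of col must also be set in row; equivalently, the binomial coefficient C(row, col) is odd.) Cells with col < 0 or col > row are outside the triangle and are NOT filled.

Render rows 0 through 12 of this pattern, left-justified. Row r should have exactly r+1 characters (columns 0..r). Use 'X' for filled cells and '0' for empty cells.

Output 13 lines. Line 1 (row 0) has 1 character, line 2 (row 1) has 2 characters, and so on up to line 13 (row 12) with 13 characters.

r0=0: X
r1=1: XX
r2=10: X0X
r3=11: XXXX
r4=100: X000X
r5=101: XX00XX
r6=110: X0X0X0X
r7=111: XXXXXXXX
r8=1000: X0000000X
r9=1001: XX000000XX
r10=1010: X0X00000X0X
r11=1011: XXXX0000XXXX
r12=1100: X000X000X000X

Answer: X
XX
X0X
XXXX
X000X
XX00XX
X0X0X0X
XXXXXXXX
X0000000X
XX000000XX
X0X00000X0X
XXXX0000XXXX
X000X000X000X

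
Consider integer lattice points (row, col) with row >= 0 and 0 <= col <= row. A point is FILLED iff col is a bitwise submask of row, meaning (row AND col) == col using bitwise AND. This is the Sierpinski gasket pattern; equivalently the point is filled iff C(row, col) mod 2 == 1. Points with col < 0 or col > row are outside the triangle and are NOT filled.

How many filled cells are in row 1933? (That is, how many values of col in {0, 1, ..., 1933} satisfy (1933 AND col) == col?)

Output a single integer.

Answer: 128

Derivation:
1933 in binary = 11110001101
popcount(1933) = number of 1-bits in 11110001101 = 7
A col c satisfies (1933 AND c) == c iff every set bit of c is also set in 1933; each of the 7 set bits of 1933 can independently be on or off in c.
count = 2^7 = 128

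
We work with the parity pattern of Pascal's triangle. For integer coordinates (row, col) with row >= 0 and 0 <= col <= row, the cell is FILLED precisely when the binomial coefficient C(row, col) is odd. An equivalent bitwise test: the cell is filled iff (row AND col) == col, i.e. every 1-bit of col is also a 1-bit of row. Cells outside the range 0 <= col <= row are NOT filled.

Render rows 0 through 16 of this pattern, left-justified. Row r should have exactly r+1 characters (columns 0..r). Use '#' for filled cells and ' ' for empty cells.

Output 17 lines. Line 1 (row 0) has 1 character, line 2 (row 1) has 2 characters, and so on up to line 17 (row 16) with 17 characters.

Answer: #
##
# #
####
#   #
##  ##
# # # #
########
#       #
##      ##
# #     # #
####    ####
#   #   #   #
##  ##  ##  ##
# # # # # # # #
################
#               #

Derivation:
r0=0: #
r1=1: ##
r2=10: # #
r3=11: ####
r4=100: #   #
r5=101: ##  ##
r6=110: # # # #
r7=111: ########
r8=1000: #       #
r9=1001: ##      ##
r10=1010: # #     # #
r11=1011: ####    ####
r12=1100: #   #   #   #
r13=1101: ##  ##  ##  ##
r14=1110: # # # # # # # #
r15=1111: ################
r16=10000: #               #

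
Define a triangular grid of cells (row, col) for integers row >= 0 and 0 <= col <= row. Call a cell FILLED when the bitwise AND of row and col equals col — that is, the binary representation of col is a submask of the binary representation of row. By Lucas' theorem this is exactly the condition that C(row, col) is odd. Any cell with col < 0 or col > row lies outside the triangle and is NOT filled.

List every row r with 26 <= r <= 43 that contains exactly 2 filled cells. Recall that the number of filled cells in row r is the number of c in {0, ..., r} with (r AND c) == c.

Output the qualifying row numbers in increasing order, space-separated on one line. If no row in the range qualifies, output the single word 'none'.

Answer: 32

Derivation:
Row r has 2^popcount(r) filled cells, so we need popcount(r) = log2(2) = 1.
Scan r = 26..43 and keep those with exactly 1 one-bits:
r=26=11010 popcount=3 -> skip
r=27=11011 popcount=4 -> skip
r=28=11100 popcount=3 -> skip
r=29=11101 popcount=4 -> skip
r=30=11110 popcount=4 -> skip
r=31=11111 popcount=5 -> skip
r=32=100000 popcount=1 -> KEEP
r=33=100001 popcount=2 -> skip
r=34=100010 popcount=2 -> skip
r=35=100011 popcount=3 -> skip
r=36=100100 popcount=2 -> skip
r=37=100101 popcount=3 -> skip
r=38=100110 popcount=3 -> skip
r=39=100111 popcount=4 -> skip
r=40=101000 popcount=2 -> skip
r=41=101001 popcount=3 -> skip
r=42=101010 popcount=3 -> skip
r=43=101011 popcount=4 -> skip
Kept rows: 32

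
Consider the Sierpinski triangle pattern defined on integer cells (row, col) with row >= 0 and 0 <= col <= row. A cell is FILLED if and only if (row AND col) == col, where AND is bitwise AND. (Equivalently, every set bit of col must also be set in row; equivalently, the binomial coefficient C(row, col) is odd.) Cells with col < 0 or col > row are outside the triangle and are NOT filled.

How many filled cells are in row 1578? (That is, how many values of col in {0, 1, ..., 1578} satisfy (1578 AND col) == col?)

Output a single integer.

1578 in binary = 11000101010
popcount(1578) = number of 1-bits in 11000101010 = 5
A col c satisfies (1578 AND c) == c iff every set bit of c is also set in 1578; each of the 5 set bits of 1578 can independently be on or off in c.
count = 2^5 = 32

Answer: 32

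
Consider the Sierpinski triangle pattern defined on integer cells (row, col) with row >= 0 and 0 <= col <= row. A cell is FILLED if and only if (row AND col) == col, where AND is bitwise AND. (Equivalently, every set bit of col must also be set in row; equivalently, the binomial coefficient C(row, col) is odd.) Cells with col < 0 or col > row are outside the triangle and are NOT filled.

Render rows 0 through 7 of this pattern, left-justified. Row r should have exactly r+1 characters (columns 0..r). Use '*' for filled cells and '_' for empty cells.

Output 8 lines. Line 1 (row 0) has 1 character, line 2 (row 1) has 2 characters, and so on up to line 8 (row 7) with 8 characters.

r0=0: *
r1=1: **
r2=10: *_*
r3=11: ****
r4=100: *___*
r5=101: **__**
r6=110: *_*_*_*
r7=111: ********

Answer: *
**
*_*
****
*___*
**__**
*_*_*_*
********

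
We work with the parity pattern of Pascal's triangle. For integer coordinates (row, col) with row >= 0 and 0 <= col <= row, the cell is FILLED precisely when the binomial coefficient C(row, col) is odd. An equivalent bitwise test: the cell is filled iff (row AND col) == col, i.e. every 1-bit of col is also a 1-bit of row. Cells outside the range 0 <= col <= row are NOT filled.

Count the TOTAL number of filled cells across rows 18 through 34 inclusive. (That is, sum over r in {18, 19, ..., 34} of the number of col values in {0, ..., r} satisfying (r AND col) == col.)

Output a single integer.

Answer: 166

Derivation:
r18=10010 pc2: +4 =4
r19=10011 pc3: +8 =12
r20=10100 pc2: +4 =16
r21=10101 pc3: +8 =24
r22=10110 pc3: +8 =32
r23=10111 pc4: +16 =48
r24=11000 pc2: +4 =52
r25=11001 pc3: +8 =60
r26=11010 pc3: +8 =68
r27=11011 pc4: +16 =84
r28=11100 pc3: +8 =92
r29=11101 pc4: +16 =108
r30=11110 pc4: +16 =124
r31=11111 pc5: +32 =156
r32=100000 pc1: +2 =158
r33=100001 pc2: +4 =162
r34=100010 pc2: +4 =166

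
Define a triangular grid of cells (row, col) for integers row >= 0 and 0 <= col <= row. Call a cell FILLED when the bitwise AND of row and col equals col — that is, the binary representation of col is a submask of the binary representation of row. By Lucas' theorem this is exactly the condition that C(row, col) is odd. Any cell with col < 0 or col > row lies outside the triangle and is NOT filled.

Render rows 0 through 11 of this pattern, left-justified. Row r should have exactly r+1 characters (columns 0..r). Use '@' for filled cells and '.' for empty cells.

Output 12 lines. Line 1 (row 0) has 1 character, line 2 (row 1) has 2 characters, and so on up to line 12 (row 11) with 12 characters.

r0=0: @
r1=1: @@
r2=10: @.@
r3=11: @@@@
r4=100: @...@
r5=101: @@..@@
r6=110: @.@.@.@
r7=111: @@@@@@@@
r8=1000: @.......@
r9=1001: @@......@@
r10=1010: @.@.....@.@
r11=1011: @@@@....@@@@

Answer: @
@@
@.@
@@@@
@...@
@@..@@
@.@.@.@
@@@@@@@@
@.......@
@@......@@
@.@.....@.@
@@@@....@@@@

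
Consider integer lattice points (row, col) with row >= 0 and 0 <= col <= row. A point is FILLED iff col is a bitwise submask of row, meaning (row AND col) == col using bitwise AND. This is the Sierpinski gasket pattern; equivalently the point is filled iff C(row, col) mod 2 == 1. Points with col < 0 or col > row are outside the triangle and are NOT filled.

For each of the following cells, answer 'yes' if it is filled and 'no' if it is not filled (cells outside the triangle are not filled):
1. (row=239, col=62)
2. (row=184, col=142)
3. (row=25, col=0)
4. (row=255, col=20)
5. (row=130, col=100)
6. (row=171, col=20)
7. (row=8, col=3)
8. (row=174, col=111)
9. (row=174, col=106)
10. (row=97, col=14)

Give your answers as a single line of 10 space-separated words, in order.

(239,62): row=0b11101111, col=0b111110, row AND col = 0b101110 = 46; 46 != 62 -> empty
(184,142): row=0b10111000, col=0b10001110, row AND col = 0b10001000 = 136; 136 != 142 -> empty
(25,0): row=0b11001, col=0b0, row AND col = 0b0 = 0; 0 == 0 -> filled
(255,20): row=0b11111111, col=0b10100, row AND col = 0b10100 = 20; 20 == 20 -> filled
(130,100): row=0b10000010, col=0b1100100, row AND col = 0b0 = 0; 0 != 100 -> empty
(171,20): row=0b10101011, col=0b10100, row AND col = 0b0 = 0; 0 != 20 -> empty
(8,3): row=0b1000, col=0b11, row AND col = 0b0 = 0; 0 != 3 -> empty
(174,111): row=0b10101110, col=0b1101111, row AND col = 0b101110 = 46; 46 != 111 -> empty
(174,106): row=0b10101110, col=0b1101010, row AND col = 0b101010 = 42; 42 != 106 -> empty
(97,14): row=0b1100001, col=0b1110, row AND col = 0b0 = 0; 0 != 14 -> empty

Answer: no no yes yes no no no no no no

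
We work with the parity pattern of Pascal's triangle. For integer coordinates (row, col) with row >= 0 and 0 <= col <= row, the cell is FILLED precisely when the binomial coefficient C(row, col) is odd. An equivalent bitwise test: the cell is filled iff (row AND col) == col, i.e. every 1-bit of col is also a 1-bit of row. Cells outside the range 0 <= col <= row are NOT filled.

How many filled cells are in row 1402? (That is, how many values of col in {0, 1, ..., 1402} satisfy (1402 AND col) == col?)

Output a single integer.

1402 in binary = 10101111010
popcount(1402) = number of 1-bits in 10101111010 = 7
A col c satisfies (1402 AND c) == c iff every set bit of c is also set in 1402; each of the 7 set bits of 1402 can independently be on or off in c.
count = 2^7 = 128

Answer: 128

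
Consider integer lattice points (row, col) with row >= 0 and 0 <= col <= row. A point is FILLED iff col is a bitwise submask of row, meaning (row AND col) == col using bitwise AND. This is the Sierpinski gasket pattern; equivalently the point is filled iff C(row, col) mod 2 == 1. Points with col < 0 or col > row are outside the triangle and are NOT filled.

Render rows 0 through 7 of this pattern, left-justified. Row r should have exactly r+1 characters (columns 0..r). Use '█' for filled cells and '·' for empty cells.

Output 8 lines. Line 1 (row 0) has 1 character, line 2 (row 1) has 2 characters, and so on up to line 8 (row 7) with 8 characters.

Answer: █
██
█·█
████
█···█
██··██
█·█·█·█
████████

Derivation:
r0=0: █
r1=1: ██
r2=10: █·█
r3=11: ████
r4=100: █···█
r5=101: ██··██
r6=110: █·█·█·█
r7=111: ████████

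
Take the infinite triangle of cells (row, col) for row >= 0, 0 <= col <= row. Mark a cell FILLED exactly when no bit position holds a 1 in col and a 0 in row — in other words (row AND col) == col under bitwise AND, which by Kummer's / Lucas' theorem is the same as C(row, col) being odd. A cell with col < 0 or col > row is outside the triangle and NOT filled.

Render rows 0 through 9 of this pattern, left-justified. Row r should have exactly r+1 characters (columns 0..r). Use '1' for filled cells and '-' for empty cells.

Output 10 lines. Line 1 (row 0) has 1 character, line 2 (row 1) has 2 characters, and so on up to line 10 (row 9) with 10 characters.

r0=0: 1
r1=1: 11
r2=10: 1-1
r3=11: 1111
r4=100: 1---1
r5=101: 11--11
r6=110: 1-1-1-1
r7=111: 11111111
r8=1000: 1-------1
r9=1001: 11------11

Answer: 1
11
1-1
1111
1---1
11--11
1-1-1-1
11111111
1-------1
11------11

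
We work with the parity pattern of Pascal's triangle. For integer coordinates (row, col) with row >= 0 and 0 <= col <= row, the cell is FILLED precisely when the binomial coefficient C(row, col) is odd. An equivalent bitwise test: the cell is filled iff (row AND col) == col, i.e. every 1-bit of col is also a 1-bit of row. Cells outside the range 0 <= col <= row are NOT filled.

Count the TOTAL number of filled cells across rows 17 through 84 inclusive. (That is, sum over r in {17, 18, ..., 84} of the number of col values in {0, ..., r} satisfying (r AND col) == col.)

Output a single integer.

Answer: 852

Derivation:
r17=10001 pc2: +4 =4
r18=10010 pc2: +4 =8
r19=10011 pc3: +8 =16
r20=10100 pc2: +4 =20
r21=10101 pc3: +8 =28
r22=10110 pc3: +8 =36
r23=10111 pc4: +16 =52
r24=11000 pc2: +4 =56
r25=11001 pc3: +8 =64
r26=11010 pc3: +8 =72
r27=11011 pc4: +16 =88
r28=11100 pc3: +8 =96
r29=11101 pc4: +16 =112
r30=11110 pc4: +16 =128
r31=11111 pc5: +32 =160
r32=100000 pc1: +2 =162
r33=100001 pc2: +4 =166
r34=100010 pc2: +4 =170
r35=100011 pc3: +8 =178
r36=100100 pc2: +4 =182
r37=100101 pc3: +8 =190
r38=100110 pc3: +8 =198
r39=100111 pc4: +16 =214
r40=101000 pc2: +4 =218
r41=101001 pc3: +8 =226
r42=101010 pc3: +8 =234
r43=101011 pc4: +16 =250
r44=101100 pc3: +8 =258
r45=101101 pc4: +16 =274
r46=101110 pc4: +16 =290
r47=101111 pc5: +32 =322
r48=110000 pc2: +4 =326
r49=110001 pc3: +8 =334
r50=110010 pc3: +8 =342
r51=110011 pc4: +16 =358
r52=110100 pc3: +8 =366
r53=110101 pc4: +16 =382
r54=110110 pc4: +16 =398
r55=110111 pc5: +32 =430
r56=111000 pc3: +8 =438
r57=111001 pc4: +16 =454
r58=111010 pc4: +16 =470
r59=111011 pc5: +32 =502
r60=111100 pc4: +16 =518
r61=111101 pc5: +32 =550
r62=111110 pc5: +32 =582
r63=111111 pc6: +64 =646
r64=1000000 pc1: +2 =648
r65=1000001 pc2: +4 =652
r66=1000010 pc2: +4 =656
r67=1000011 pc3: +8 =664
r68=1000100 pc2: +4 =668
r69=1000101 pc3: +8 =676
r70=1000110 pc3: +8 =684
r71=1000111 pc4: +16 =700
r72=1001000 pc2: +4 =704
r73=1001001 pc3: +8 =712
r74=1001010 pc3: +8 =720
r75=1001011 pc4: +16 =736
r76=1001100 pc3: +8 =744
r77=1001101 pc4: +16 =760
r78=1001110 pc4: +16 =776
r79=1001111 pc5: +32 =808
r80=1010000 pc2: +4 =812
r81=1010001 pc3: +8 =820
r82=1010010 pc3: +8 =828
r83=1010011 pc4: +16 =844
r84=1010100 pc3: +8 =852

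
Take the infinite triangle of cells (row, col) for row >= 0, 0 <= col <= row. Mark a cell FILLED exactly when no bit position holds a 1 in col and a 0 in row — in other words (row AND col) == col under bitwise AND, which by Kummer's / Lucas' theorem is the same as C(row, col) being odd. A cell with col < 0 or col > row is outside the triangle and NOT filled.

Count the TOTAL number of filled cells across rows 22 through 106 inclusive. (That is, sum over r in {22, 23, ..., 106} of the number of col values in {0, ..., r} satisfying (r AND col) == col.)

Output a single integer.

Answer: 1252

Derivation:
r22=10110 pc3: +8 =8
r23=10111 pc4: +16 =24
r24=11000 pc2: +4 =28
r25=11001 pc3: +8 =36
r26=11010 pc3: +8 =44
r27=11011 pc4: +16 =60
r28=11100 pc3: +8 =68
r29=11101 pc4: +16 =84
r30=11110 pc4: +16 =100
r31=11111 pc5: +32 =132
r32=100000 pc1: +2 =134
r33=100001 pc2: +4 =138
r34=100010 pc2: +4 =142
r35=100011 pc3: +8 =150
r36=100100 pc2: +4 =154
r37=100101 pc3: +8 =162
r38=100110 pc3: +8 =170
r39=100111 pc4: +16 =186
r40=101000 pc2: +4 =190
r41=101001 pc3: +8 =198
r42=101010 pc3: +8 =206
r43=101011 pc4: +16 =222
r44=101100 pc3: +8 =230
r45=101101 pc4: +16 =246
r46=101110 pc4: +16 =262
r47=101111 pc5: +32 =294
r48=110000 pc2: +4 =298
r49=110001 pc3: +8 =306
r50=110010 pc3: +8 =314
r51=110011 pc4: +16 =330
r52=110100 pc3: +8 =338
r53=110101 pc4: +16 =354
r54=110110 pc4: +16 =370
r55=110111 pc5: +32 =402
r56=111000 pc3: +8 =410
r57=111001 pc4: +16 =426
r58=111010 pc4: +16 =442
r59=111011 pc5: +32 =474
r60=111100 pc4: +16 =490
r61=111101 pc5: +32 =522
r62=111110 pc5: +32 =554
r63=111111 pc6: +64 =618
r64=1000000 pc1: +2 =620
r65=1000001 pc2: +4 =624
r66=1000010 pc2: +4 =628
r67=1000011 pc3: +8 =636
r68=1000100 pc2: +4 =640
r69=1000101 pc3: +8 =648
r70=1000110 pc3: +8 =656
r71=1000111 pc4: +16 =672
r72=1001000 pc2: +4 =676
r73=1001001 pc3: +8 =684
r74=1001010 pc3: +8 =692
r75=1001011 pc4: +16 =708
r76=1001100 pc3: +8 =716
r77=1001101 pc4: +16 =732
r78=1001110 pc4: +16 =748
r79=1001111 pc5: +32 =780
r80=1010000 pc2: +4 =784
r81=1010001 pc3: +8 =792
r82=1010010 pc3: +8 =800
r83=1010011 pc4: +16 =816
r84=1010100 pc3: +8 =824
r85=1010101 pc4: +16 =840
r86=1010110 pc4: +16 =856
r87=1010111 pc5: +32 =888
r88=1011000 pc3: +8 =896
r89=1011001 pc4: +16 =912
r90=1011010 pc4: +16 =928
r91=1011011 pc5: +32 =960
r92=1011100 pc4: +16 =976
r93=1011101 pc5: +32 =1008
r94=1011110 pc5: +32 =1040
r95=1011111 pc6: +64 =1104
r96=1100000 pc2: +4 =1108
r97=1100001 pc3: +8 =1116
r98=1100010 pc3: +8 =1124
r99=1100011 pc4: +16 =1140
r100=1100100 pc3: +8 =1148
r101=1100101 pc4: +16 =1164
r102=1100110 pc4: +16 =1180
r103=1100111 pc5: +32 =1212
r104=1101000 pc3: +8 =1220
r105=1101001 pc4: +16 =1236
r106=1101010 pc4: +16 =1252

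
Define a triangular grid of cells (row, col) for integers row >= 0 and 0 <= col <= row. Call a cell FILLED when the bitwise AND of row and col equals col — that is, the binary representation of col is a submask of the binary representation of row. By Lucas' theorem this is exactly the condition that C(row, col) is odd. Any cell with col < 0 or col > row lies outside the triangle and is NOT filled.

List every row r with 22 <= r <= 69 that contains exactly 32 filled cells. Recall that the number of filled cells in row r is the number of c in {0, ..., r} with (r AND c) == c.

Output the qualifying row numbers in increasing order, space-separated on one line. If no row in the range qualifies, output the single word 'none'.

Answer: 31 47 55 59 61 62

Derivation:
Row r has 2^popcount(r) filled cells, so we need popcount(r) = log2(32) = 5.
Scan r = 22..69 and keep those with exactly 5 one-bits:
r=22=10110 popcount=3 -> skip
r=23=10111 popcount=4 -> skip
r=24=11000 popcount=2 -> skip
r=25=11001 popcount=3 -> skip
r=26=11010 popcount=3 -> skip
r=27=11011 popcount=4 -> skip
r=28=11100 popcount=3 -> skip
r=29=11101 popcount=4 -> skip
r=30=11110 popcount=4 -> skip
r=31=11111 popcount=5 -> KEEP
r=32=100000 popcount=1 -> skip
r=33=100001 popcount=2 -> skip
r=34=100010 popcount=2 -> skip
r=35=100011 popcount=3 -> skip
r=36=100100 popcount=2 -> skip
r=37=100101 popcount=3 -> skip
r=38=100110 popcount=3 -> skip
r=39=100111 popcount=4 -> skip
r=40=101000 popcount=2 -> skip
r=41=101001 popcount=3 -> skip
r=42=101010 popcount=3 -> skip
r=43=101011 popcount=4 -> skip
r=44=101100 popcount=3 -> skip
r=45=101101 popcount=4 -> skip
r=46=101110 popcount=4 -> skip
r=47=101111 popcount=5 -> KEEP
r=48=110000 popcount=2 -> skip
r=49=110001 popcount=3 -> skip
r=50=110010 popcount=3 -> skip
r=51=110011 popcount=4 -> skip
r=52=110100 popcount=3 -> skip
r=53=110101 popcount=4 -> skip
r=54=110110 popcount=4 -> skip
r=55=110111 popcount=5 -> KEEP
r=56=111000 popcount=3 -> skip
r=57=111001 popcount=4 -> skip
r=58=111010 popcount=4 -> skip
r=59=111011 popcount=5 -> KEEP
r=60=111100 popcount=4 -> skip
r=61=111101 popcount=5 -> KEEP
r=62=111110 popcount=5 -> KEEP
r=63=111111 popcount=6 -> skip
r=64=1000000 popcount=1 -> skip
r=65=1000001 popcount=2 -> skip
r=66=1000010 popcount=2 -> skip
r=67=1000011 popcount=3 -> skip
r=68=1000100 popcount=2 -> skip
r=69=1000101 popcount=3 -> skip
Kept rows: 31 47 55 59 61 62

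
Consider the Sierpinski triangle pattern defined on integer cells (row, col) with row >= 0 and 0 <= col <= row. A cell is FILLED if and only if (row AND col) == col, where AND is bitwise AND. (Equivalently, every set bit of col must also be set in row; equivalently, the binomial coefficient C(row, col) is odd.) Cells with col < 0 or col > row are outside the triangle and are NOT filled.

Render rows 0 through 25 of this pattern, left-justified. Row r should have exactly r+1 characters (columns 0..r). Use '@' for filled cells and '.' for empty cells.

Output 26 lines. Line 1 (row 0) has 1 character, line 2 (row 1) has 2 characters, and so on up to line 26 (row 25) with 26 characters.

Answer: @
@@
@.@
@@@@
@...@
@@..@@
@.@.@.@
@@@@@@@@
@.......@
@@......@@
@.@.....@.@
@@@@....@@@@
@...@...@...@
@@..@@..@@..@@
@.@.@.@.@.@.@.@
@@@@@@@@@@@@@@@@
@...............@
@@..............@@
@.@.............@.@
@@@@............@@@@
@...@...........@...@
@@..@@..........@@..@@
@.@.@.@.........@.@.@.@
@@@@@@@@........@@@@@@@@
@.......@.......@.......@
@@......@@......@@......@@

Derivation:
r0=0: @
r1=1: @@
r2=10: @.@
r3=11: @@@@
r4=100: @...@
r5=101: @@..@@
r6=110: @.@.@.@
r7=111: @@@@@@@@
r8=1000: @.......@
r9=1001: @@......@@
r10=1010: @.@.....@.@
r11=1011: @@@@....@@@@
r12=1100: @...@...@...@
r13=1101: @@..@@..@@..@@
r14=1110: @.@.@.@.@.@.@.@
r15=1111: @@@@@@@@@@@@@@@@
r16=10000: @...............@
r17=10001: @@..............@@
r18=10010: @.@.............@.@
r19=10011: @@@@............@@@@
r20=10100: @...@...........@...@
r21=10101: @@..@@..........@@..@@
r22=10110: @.@.@.@.........@.@.@.@
r23=10111: @@@@@@@@........@@@@@@@@
r24=11000: @.......@.......@.......@
r25=11001: @@......@@......@@......@@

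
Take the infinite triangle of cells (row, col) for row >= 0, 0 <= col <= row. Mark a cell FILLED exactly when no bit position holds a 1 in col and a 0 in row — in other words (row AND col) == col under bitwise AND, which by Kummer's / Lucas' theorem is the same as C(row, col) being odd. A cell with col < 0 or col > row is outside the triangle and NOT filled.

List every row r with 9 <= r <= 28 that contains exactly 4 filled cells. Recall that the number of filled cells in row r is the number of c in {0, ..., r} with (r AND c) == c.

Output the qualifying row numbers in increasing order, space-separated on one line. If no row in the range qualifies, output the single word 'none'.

Answer: 9 10 12 17 18 20 24

Derivation:
Row r has 2^popcount(r) filled cells, so we need popcount(r) = log2(4) = 2.
Scan r = 9..28 and keep those with exactly 2 one-bits:
r=9=1001 popcount=2 -> KEEP
r=10=1010 popcount=2 -> KEEP
r=11=1011 popcount=3 -> skip
r=12=1100 popcount=2 -> KEEP
r=13=1101 popcount=3 -> skip
r=14=1110 popcount=3 -> skip
r=15=1111 popcount=4 -> skip
r=16=10000 popcount=1 -> skip
r=17=10001 popcount=2 -> KEEP
r=18=10010 popcount=2 -> KEEP
r=19=10011 popcount=3 -> skip
r=20=10100 popcount=2 -> KEEP
r=21=10101 popcount=3 -> skip
r=22=10110 popcount=3 -> skip
r=23=10111 popcount=4 -> skip
r=24=11000 popcount=2 -> KEEP
r=25=11001 popcount=3 -> skip
r=26=11010 popcount=3 -> skip
r=27=11011 popcount=4 -> skip
r=28=11100 popcount=3 -> skip
Kept rows: 9 10 12 17 18 20 24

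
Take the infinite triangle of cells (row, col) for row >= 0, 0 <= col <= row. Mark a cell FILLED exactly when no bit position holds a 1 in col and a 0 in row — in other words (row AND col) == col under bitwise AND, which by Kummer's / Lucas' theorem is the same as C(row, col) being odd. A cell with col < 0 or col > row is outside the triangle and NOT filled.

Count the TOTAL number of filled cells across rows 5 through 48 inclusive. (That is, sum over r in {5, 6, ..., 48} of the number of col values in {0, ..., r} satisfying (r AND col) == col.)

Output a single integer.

r5=101 pc2: +4 =4
r6=110 pc2: +4 =8
r7=111 pc3: +8 =16
r8=1000 pc1: +2 =18
r9=1001 pc2: +4 =22
r10=1010 pc2: +4 =26
r11=1011 pc3: +8 =34
r12=1100 pc2: +4 =38
r13=1101 pc3: +8 =46
r14=1110 pc3: +8 =54
r15=1111 pc4: +16 =70
r16=10000 pc1: +2 =72
r17=10001 pc2: +4 =76
r18=10010 pc2: +4 =80
r19=10011 pc3: +8 =88
r20=10100 pc2: +4 =92
r21=10101 pc3: +8 =100
r22=10110 pc3: +8 =108
r23=10111 pc4: +16 =124
r24=11000 pc2: +4 =128
r25=11001 pc3: +8 =136
r26=11010 pc3: +8 =144
r27=11011 pc4: +16 =160
r28=11100 pc3: +8 =168
r29=11101 pc4: +16 =184
r30=11110 pc4: +16 =200
r31=11111 pc5: +32 =232
r32=100000 pc1: +2 =234
r33=100001 pc2: +4 =238
r34=100010 pc2: +4 =242
r35=100011 pc3: +8 =250
r36=100100 pc2: +4 =254
r37=100101 pc3: +8 =262
r38=100110 pc3: +8 =270
r39=100111 pc4: +16 =286
r40=101000 pc2: +4 =290
r41=101001 pc3: +8 =298
r42=101010 pc3: +8 =306
r43=101011 pc4: +16 =322
r44=101100 pc3: +8 =330
r45=101101 pc4: +16 =346
r46=101110 pc4: +16 =362
r47=101111 pc5: +32 =394
r48=110000 pc2: +4 =398

Answer: 398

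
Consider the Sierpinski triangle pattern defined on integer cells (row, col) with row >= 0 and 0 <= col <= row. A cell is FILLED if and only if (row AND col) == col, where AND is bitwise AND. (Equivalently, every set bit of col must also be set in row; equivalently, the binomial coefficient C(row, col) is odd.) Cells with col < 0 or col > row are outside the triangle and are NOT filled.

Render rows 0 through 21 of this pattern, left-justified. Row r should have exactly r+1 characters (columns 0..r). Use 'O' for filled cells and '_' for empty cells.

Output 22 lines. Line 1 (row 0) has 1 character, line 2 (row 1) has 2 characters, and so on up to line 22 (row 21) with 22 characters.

Answer: O
OO
O_O
OOOO
O___O
OO__OO
O_O_O_O
OOOOOOOO
O_______O
OO______OO
O_O_____O_O
OOOO____OOOO
O___O___O___O
OO__OO__OO__OO
O_O_O_O_O_O_O_O
OOOOOOOOOOOOOOOO
O_______________O
OO______________OO
O_O_____________O_O
OOOO____________OOOO
O___O___________O___O
OO__OO__________OO__OO

Derivation:
r0=0: O
r1=1: OO
r2=10: O_O
r3=11: OOOO
r4=100: O___O
r5=101: OO__OO
r6=110: O_O_O_O
r7=111: OOOOOOOO
r8=1000: O_______O
r9=1001: OO______OO
r10=1010: O_O_____O_O
r11=1011: OOOO____OOOO
r12=1100: O___O___O___O
r13=1101: OO__OO__OO__OO
r14=1110: O_O_O_O_O_O_O_O
r15=1111: OOOOOOOOOOOOOOOO
r16=10000: O_______________O
r17=10001: OO______________OO
r18=10010: O_O_____________O_O
r19=10011: OOOO____________OOOO
r20=10100: O___O___________O___O
r21=10101: OO__OO__________OO__OO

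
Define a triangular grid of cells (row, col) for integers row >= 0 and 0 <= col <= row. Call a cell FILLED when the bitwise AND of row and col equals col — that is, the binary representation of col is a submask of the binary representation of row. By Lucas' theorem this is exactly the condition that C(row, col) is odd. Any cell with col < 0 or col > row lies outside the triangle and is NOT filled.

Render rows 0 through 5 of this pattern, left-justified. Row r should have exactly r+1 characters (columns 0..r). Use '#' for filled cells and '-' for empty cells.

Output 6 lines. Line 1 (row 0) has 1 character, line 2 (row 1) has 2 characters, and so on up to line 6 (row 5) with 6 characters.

r0=0: #
r1=1: ##
r2=10: #-#
r3=11: ####
r4=100: #---#
r5=101: ##--##

Answer: #
##
#-#
####
#---#
##--##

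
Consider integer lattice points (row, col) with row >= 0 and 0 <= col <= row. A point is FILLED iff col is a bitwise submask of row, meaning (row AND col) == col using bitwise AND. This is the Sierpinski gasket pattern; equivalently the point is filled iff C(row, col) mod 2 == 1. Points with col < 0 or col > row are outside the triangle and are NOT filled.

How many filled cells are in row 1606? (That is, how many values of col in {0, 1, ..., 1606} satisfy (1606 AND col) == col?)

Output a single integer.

1606 in binary = 11001000110
popcount(1606) = number of 1-bits in 11001000110 = 5
A col c satisfies (1606 AND c) == c iff every set bit of c is also set in 1606; each of the 5 set bits of 1606 can independently be on or off in c.
count = 2^5 = 32

Answer: 32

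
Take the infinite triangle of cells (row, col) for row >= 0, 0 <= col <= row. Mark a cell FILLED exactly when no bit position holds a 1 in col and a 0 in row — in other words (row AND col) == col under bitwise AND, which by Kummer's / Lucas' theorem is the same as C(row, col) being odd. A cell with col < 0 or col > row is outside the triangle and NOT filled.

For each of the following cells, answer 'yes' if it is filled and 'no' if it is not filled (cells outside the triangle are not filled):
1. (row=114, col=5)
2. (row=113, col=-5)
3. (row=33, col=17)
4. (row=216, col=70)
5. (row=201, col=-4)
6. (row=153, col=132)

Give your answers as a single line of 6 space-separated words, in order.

(114,5): row=0b1110010, col=0b101, row AND col = 0b0 = 0; 0 != 5 -> empty
(113,-5): col outside [0, 113] -> not filled
(33,17): row=0b100001, col=0b10001, row AND col = 0b1 = 1; 1 != 17 -> empty
(216,70): row=0b11011000, col=0b1000110, row AND col = 0b1000000 = 64; 64 != 70 -> empty
(201,-4): col outside [0, 201] -> not filled
(153,132): row=0b10011001, col=0b10000100, row AND col = 0b10000000 = 128; 128 != 132 -> empty

Answer: no no no no no no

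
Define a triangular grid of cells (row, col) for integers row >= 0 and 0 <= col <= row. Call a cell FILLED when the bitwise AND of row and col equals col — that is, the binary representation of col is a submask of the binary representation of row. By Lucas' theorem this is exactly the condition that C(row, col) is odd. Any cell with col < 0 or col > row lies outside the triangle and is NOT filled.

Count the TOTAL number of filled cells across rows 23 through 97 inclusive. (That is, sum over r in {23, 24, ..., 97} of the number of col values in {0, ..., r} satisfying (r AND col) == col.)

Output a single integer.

r23=10111 pc4: +16 =16
r24=11000 pc2: +4 =20
r25=11001 pc3: +8 =28
r26=11010 pc3: +8 =36
r27=11011 pc4: +16 =52
r28=11100 pc3: +8 =60
r29=11101 pc4: +16 =76
r30=11110 pc4: +16 =92
r31=11111 pc5: +32 =124
r32=100000 pc1: +2 =126
r33=100001 pc2: +4 =130
r34=100010 pc2: +4 =134
r35=100011 pc3: +8 =142
r36=100100 pc2: +4 =146
r37=100101 pc3: +8 =154
r38=100110 pc3: +8 =162
r39=100111 pc4: +16 =178
r40=101000 pc2: +4 =182
r41=101001 pc3: +8 =190
r42=101010 pc3: +8 =198
r43=101011 pc4: +16 =214
r44=101100 pc3: +8 =222
r45=101101 pc4: +16 =238
r46=101110 pc4: +16 =254
r47=101111 pc5: +32 =286
r48=110000 pc2: +4 =290
r49=110001 pc3: +8 =298
r50=110010 pc3: +8 =306
r51=110011 pc4: +16 =322
r52=110100 pc3: +8 =330
r53=110101 pc4: +16 =346
r54=110110 pc4: +16 =362
r55=110111 pc5: +32 =394
r56=111000 pc3: +8 =402
r57=111001 pc4: +16 =418
r58=111010 pc4: +16 =434
r59=111011 pc5: +32 =466
r60=111100 pc4: +16 =482
r61=111101 pc5: +32 =514
r62=111110 pc5: +32 =546
r63=111111 pc6: +64 =610
r64=1000000 pc1: +2 =612
r65=1000001 pc2: +4 =616
r66=1000010 pc2: +4 =620
r67=1000011 pc3: +8 =628
r68=1000100 pc2: +4 =632
r69=1000101 pc3: +8 =640
r70=1000110 pc3: +8 =648
r71=1000111 pc4: +16 =664
r72=1001000 pc2: +4 =668
r73=1001001 pc3: +8 =676
r74=1001010 pc3: +8 =684
r75=1001011 pc4: +16 =700
r76=1001100 pc3: +8 =708
r77=1001101 pc4: +16 =724
r78=1001110 pc4: +16 =740
r79=1001111 pc5: +32 =772
r80=1010000 pc2: +4 =776
r81=1010001 pc3: +8 =784
r82=1010010 pc3: +8 =792
r83=1010011 pc4: +16 =808
r84=1010100 pc3: +8 =816
r85=1010101 pc4: +16 =832
r86=1010110 pc4: +16 =848
r87=1010111 pc5: +32 =880
r88=1011000 pc3: +8 =888
r89=1011001 pc4: +16 =904
r90=1011010 pc4: +16 =920
r91=1011011 pc5: +32 =952
r92=1011100 pc4: +16 =968
r93=1011101 pc5: +32 =1000
r94=1011110 pc5: +32 =1032
r95=1011111 pc6: +64 =1096
r96=1100000 pc2: +4 =1100
r97=1100001 pc3: +8 =1108

Answer: 1108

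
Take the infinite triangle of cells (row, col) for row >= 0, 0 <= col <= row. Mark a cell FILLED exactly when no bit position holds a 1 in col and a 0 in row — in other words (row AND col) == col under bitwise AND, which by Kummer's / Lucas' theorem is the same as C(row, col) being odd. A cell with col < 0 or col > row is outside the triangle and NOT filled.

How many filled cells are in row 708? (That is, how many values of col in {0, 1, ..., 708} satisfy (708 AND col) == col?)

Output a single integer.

708 in binary = 1011000100
popcount(708) = number of 1-bits in 1011000100 = 4
A col c satisfies (708 AND c) == c iff every set bit of c is also set in 708; each of the 4 set bits of 708 can independently be on or off in c.
count = 2^4 = 16

Answer: 16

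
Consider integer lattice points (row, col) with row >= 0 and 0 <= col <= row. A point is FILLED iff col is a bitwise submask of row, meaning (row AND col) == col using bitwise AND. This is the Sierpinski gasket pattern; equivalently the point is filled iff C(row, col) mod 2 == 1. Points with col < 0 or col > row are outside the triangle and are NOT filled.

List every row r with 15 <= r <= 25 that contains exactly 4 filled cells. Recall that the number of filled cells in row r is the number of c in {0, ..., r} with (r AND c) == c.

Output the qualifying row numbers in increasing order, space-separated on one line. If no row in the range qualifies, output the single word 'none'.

Answer: 17 18 20 24

Derivation:
Row r has 2^popcount(r) filled cells, so we need popcount(r) = log2(4) = 2.
Scan r = 15..25 and keep those with exactly 2 one-bits:
r=15=1111 popcount=4 -> skip
r=16=10000 popcount=1 -> skip
r=17=10001 popcount=2 -> KEEP
r=18=10010 popcount=2 -> KEEP
r=19=10011 popcount=3 -> skip
r=20=10100 popcount=2 -> KEEP
r=21=10101 popcount=3 -> skip
r=22=10110 popcount=3 -> skip
r=23=10111 popcount=4 -> skip
r=24=11000 popcount=2 -> KEEP
r=25=11001 popcount=3 -> skip
Kept rows: 17 18 20 24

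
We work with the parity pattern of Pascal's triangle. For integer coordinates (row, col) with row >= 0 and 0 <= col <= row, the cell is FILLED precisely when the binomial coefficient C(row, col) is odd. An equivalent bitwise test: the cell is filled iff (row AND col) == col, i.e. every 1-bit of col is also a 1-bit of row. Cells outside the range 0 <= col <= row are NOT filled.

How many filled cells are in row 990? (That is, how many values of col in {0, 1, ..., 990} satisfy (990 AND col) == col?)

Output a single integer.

Answer: 256

Derivation:
990 in binary = 1111011110
popcount(990) = number of 1-bits in 1111011110 = 8
A col c satisfies (990 AND c) == c iff every set bit of c is also set in 990; each of the 8 set bits of 990 can independently be on or off in c.
count = 2^8 = 256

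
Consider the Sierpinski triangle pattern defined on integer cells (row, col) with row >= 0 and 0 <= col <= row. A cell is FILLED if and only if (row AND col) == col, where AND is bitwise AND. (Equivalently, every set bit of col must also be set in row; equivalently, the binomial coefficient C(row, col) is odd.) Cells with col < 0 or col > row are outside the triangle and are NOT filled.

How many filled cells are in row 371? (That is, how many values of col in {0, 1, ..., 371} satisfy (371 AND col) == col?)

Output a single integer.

371 in binary = 101110011
popcount(371) = number of 1-bits in 101110011 = 6
A col c satisfies (371 AND c) == c iff every set bit of c is also set in 371; each of the 6 set bits of 371 can independently be on or off in c.
count = 2^6 = 64

Answer: 64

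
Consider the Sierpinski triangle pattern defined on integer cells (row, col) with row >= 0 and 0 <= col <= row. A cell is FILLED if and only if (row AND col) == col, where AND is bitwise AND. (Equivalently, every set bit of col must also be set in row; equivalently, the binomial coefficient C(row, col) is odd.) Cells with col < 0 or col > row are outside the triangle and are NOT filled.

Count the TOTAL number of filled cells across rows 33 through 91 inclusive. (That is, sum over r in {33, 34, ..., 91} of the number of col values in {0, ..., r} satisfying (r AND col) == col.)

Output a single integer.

Answer: 826

Derivation:
r33=100001 pc2: +4 =4
r34=100010 pc2: +4 =8
r35=100011 pc3: +8 =16
r36=100100 pc2: +4 =20
r37=100101 pc3: +8 =28
r38=100110 pc3: +8 =36
r39=100111 pc4: +16 =52
r40=101000 pc2: +4 =56
r41=101001 pc3: +8 =64
r42=101010 pc3: +8 =72
r43=101011 pc4: +16 =88
r44=101100 pc3: +8 =96
r45=101101 pc4: +16 =112
r46=101110 pc4: +16 =128
r47=101111 pc5: +32 =160
r48=110000 pc2: +4 =164
r49=110001 pc3: +8 =172
r50=110010 pc3: +8 =180
r51=110011 pc4: +16 =196
r52=110100 pc3: +8 =204
r53=110101 pc4: +16 =220
r54=110110 pc4: +16 =236
r55=110111 pc5: +32 =268
r56=111000 pc3: +8 =276
r57=111001 pc4: +16 =292
r58=111010 pc4: +16 =308
r59=111011 pc5: +32 =340
r60=111100 pc4: +16 =356
r61=111101 pc5: +32 =388
r62=111110 pc5: +32 =420
r63=111111 pc6: +64 =484
r64=1000000 pc1: +2 =486
r65=1000001 pc2: +4 =490
r66=1000010 pc2: +4 =494
r67=1000011 pc3: +8 =502
r68=1000100 pc2: +4 =506
r69=1000101 pc3: +8 =514
r70=1000110 pc3: +8 =522
r71=1000111 pc4: +16 =538
r72=1001000 pc2: +4 =542
r73=1001001 pc3: +8 =550
r74=1001010 pc3: +8 =558
r75=1001011 pc4: +16 =574
r76=1001100 pc3: +8 =582
r77=1001101 pc4: +16 =598
r78=1001110 pc4: +16 =614
r79=1001111 pc5: +32 =646
r80=1010000 pc2: +4 =650
r81=1010001 pc3: +8 =658
r82=1010010 pc3: +8 =666
r83=1010011 pc4: +16 =682
r84=1010100 pc3: +8 =690
r85=1010101 pc4: +16 =706
r86=1010110 pc4: +16 =722
r87=1010111 pc5: +32 =754
r88=1011000 pc3: +8 =762
r89=1011001 pc4: +16 =778
r90=1011010 pc4: +16 =794
r91=1011011 pc5: +32 =826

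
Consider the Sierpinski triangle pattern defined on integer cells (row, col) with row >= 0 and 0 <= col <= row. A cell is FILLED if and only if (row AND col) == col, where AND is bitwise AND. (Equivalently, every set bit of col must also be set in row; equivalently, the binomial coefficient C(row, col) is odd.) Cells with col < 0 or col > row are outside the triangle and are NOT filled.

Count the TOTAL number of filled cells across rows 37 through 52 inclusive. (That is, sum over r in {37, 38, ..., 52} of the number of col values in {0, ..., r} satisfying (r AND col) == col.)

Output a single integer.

Answer: 184

Derivation:
r37=100101 pc3: +8 =8
r38=100110 pc3: +8 =16
r39=100111 pc4: +16 =32
r40=101000 pc2: +4 =36
r41=101001 pc3: +8 =44
r42=101010 pc3: +8 =52
r43=101011 pc4: +16 =68
r44=101100 pc3: +8 =76
r45=101101 pc4: +16 =92
r46=101110 pc4: +16 =108
r47=101111 pc5: +32 =140
r48=110000 pc2: +4 =144
r49=110001 pc3: +8 =152
r50=110010 pc3: +8 =160
r51=110011 pc4: +16 =176
r52=110100 pc3: +8 =184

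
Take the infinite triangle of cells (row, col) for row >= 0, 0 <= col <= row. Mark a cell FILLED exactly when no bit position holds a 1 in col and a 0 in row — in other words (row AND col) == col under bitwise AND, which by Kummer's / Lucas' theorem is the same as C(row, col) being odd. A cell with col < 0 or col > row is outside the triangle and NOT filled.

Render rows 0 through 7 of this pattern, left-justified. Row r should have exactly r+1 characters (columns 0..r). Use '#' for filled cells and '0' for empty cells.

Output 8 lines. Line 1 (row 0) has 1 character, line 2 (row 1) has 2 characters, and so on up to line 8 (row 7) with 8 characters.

r0=0: #
r1=1: ##
r2=10: #0#
r3=11: ####
r4=100: #000#
r5=101: ##00##
r6=110: #0#0#0#
r7=111: ########

Answer: #
##
#0#
####
#000#
##00##
#0#0#0#
########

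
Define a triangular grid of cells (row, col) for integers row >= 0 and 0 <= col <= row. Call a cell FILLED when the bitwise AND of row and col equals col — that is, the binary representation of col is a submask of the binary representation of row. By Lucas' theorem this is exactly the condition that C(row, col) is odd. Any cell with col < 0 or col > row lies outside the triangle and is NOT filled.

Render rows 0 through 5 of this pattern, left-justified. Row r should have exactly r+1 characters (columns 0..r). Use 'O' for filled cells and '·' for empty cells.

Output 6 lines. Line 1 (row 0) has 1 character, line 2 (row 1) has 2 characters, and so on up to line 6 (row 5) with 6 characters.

Answer: O
OO
O·O
OOOO
O···O
OO··OO

Derivation:
r0=0: O
r1=1: OO
r2=10: O·O
r3=11: OOOO
r4=100: O···O
r5=101: OO··OO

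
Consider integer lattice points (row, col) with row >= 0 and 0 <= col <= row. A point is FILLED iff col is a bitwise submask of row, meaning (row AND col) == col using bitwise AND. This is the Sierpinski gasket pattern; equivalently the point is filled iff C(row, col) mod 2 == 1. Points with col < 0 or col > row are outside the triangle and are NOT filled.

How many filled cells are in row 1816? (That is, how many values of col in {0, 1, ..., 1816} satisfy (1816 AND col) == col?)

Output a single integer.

Answer: 32

Derivation:
1816 in binary = 11100011000
popcount(1816) = number of 1-bits in 11100011000 = 5
A col c satisfies (1816 AND c) == c iff every set bit of c is also set in 1816; each of the 5 set bits of 1816 can independently be on or off in c.
count = 2^5 = 32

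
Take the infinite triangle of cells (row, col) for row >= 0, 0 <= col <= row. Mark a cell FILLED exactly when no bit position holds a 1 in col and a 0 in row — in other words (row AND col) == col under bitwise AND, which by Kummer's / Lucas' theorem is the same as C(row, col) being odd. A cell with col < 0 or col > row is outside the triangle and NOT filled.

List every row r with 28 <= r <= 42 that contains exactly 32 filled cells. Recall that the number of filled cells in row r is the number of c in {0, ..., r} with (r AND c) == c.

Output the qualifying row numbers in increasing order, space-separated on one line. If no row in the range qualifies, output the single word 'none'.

Answer: 31

Derivation:
Row r has 2^popcount(r) filled cells, so we need popcount(r) = log2(32) = 5.
Scan r = 28..42 and keep those with exactly 5 one-bits:
r=28=11100 popcount=3 -> skip
r=29=11101 popcount=4 -> skip
r=30=11110 popcount=4 -> skip
r=31=11111 popcount=5 -> KEEP
r=32=100000 popcount=1 -> skip
r=33=100001 popcount=2 -> skip
r=34=100010 popcount=2 -> skip
r=35=100011 popcount=3 -> skip
r=36=100100 popcount=2 -> skip
r=37=100101 popcount=3 -> skip
r=38=100110 popcount=3 -> skip
r=39=100111 popcount=4 -> skip
r=40=101000 popcount=2 -> skip
r=41=101001 popcount=3 -> skip
r=42=101010 popcount=3 -> skip
Kept rows: 31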